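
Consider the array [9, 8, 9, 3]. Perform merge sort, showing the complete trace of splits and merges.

Merge sort trace:

Split: [9, 8, 9, 3] -> [9, 8] and [9, 3]
  Split: [9, 8] -> [9] and [8]
  Merge: [9] + [8] -> [8, 9]
  Split: [9, 3] -> [9] and [3]
  Merge: [9] + [3] -> [3, 9]
Merge: [8, 9] + [3, 9] -> [3, 8, 9, 9]

Final sorted array: [3, 8, 9, 9]

The merge sort proceeds by recursively splitting the array and merging sorted halves.
After all merges, the sorted array is [3, 8, 9, 9].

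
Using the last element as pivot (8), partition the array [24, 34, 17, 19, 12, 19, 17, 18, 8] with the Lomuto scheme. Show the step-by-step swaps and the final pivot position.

Lomuto partition with pivot = 8:

Initial array: [24, 34, 17, 19, 12, 19, 17, 18, 8]

arr[0]=24 > 8: no swap
arr[1]=34 > 8: no swap
arr[2]=17 > 8: no swap
arr[3]=19 > 8: no swap
arr[4]=12 > 8: no swap
arr[5]=19 > 8: no swap
arr[6]=17 > 8: no swap
arr[7]=18 > 8: no swap

Place pivot at position 0: [8, 34, 17, 19, 12, 19, 17, 18, 24]
Pivot position: 0

After partitioning with pivot 8, the array becomes [8, 34, 17, 19, 12, 19, 17, 18, 24]. The pivot is placed at index 0. All elements to the left of the pivot are <= 8, and all elements to the right are > 8.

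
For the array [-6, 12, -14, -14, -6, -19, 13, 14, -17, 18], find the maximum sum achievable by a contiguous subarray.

Using Kadane's algorithm on [-6, 12, -14, -14, -6, -19, 13, 14, -17, 18]:

Scanning through the array:
Position 1 (value 12): max_ending_here = 12, max_so_far = 12
Position 2 (value -14): max_ending_here = -2, max_so_far = 12
Position 3 (value -14): max_ending_here = -14, max_so_far = 12
Position 4 (value -6): max_ending_here = -6, max_so_far = 12
Position 5 (value -19): max_ending_here = -19, max_so_far = 12
Position 6 (value 13): max_ending_here = 13, max_so_far = 13
Position 7 (value 14): max_ending_here = 27, max_so_far = 27
Position 8 (value -17): max_ending_here = 10, max_so_far = 27
Position 9 (value 18): max_ending_here = 28, max_so_far = 28

Maximum subarray: [13, 14, -17, 18]
Maximum sum: 28

The maximum subarray is [13, 14, -17, 18] with sum 28. This subarray runs from index 6 to index 9.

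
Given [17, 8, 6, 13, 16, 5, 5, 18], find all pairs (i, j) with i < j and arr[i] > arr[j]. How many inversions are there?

Finding inversions in [17, 8, 6, 13, 16, 5, 5, 18]:

(0, 1): arr[0]=17 > arr[1]=8
(0, 2): arr[0]=17 > arr[2]=6
(0, 3): arr[0]=17 > arr[3]=13
(0, 4): arr[0]=17 > arr[4]=16
(0, 5): arr[0]=17 > arr[5]=5
(0, 6): arr[0]=17 > arr[6]=5
(1, 2): arr[1]=8 > arr[2]=6
(1, 5): arr[1]=8 > arr[5]=5
(1, 6): arr[1]=8 > arr[6]=5
(2, 5): arr[2]=6 > arr[5]=5
(2, 6): arr[2]=6 > arr[6]=5
(3, 5): arr[3]=13 > arr[5]=5
(3, 6): arr[3]=13 > arr[6]=5
(4, 5): arr[4]=16 > arr[5]=5
(4, 6): arr[4]=16 > arr[6]=5

Total inversions: 15

The array has 15 inversion(s): (0,1), (0,2), (0,3), (0,4), (0,5), (0,6), (1,2), (1,5), (1,6), (2,5), (2,6), (3,5), (3,6), (4,5), (4,6). Each pair (i,j) satisfies i < j and arr[i] > arr[j].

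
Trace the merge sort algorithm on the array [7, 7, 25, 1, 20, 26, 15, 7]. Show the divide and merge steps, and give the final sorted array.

Merge sort trace:

Split: [7, 7, 25, 1, 20, 26, 15, 7] -> [7, 7, 25, 1] and [20, 26, 15, 7]
  Split: [7, 7, 25, 1] -> [7, 7] and [25, 1]
    Split: [7, 7] -> [7] and [7]
    Merge: [7] + [7] -> [7, 7]
    Split: [25, 1] -> [25] and [1]
    Merge: [25] + [1] -> [1, 25]
  Merge: [7, 7] + [1, 25] -> [1, 7, 7, 25]
  Split: [20, 26, 15, 7] -> [20, 26] and [15, 7]
    Split: [20, 26] -> [20] and [26]
    Merge: [20] + [26] -> [20, 26]
    Split: [15, 7] -> [15] and [7]
    Merge: [15] + [7] -> [7, 15]
  Merge: [20, 26] + [7, 15] -> [7, 15, 20, 26]
Merge: [1, 7, 7, 25] + [7, 15, 20, 26] -> [1, 7, 7, 7, 15, 20, 25, 26]

Final sorted array: [1, 7, 7, 7, 15, 20, 25, 26]

The merge sort proceeds by recursively splitting the array and merging sorted halves.
After all merges, the sorted array is [1, 7, 7, 7, 15, 20, 25, 26].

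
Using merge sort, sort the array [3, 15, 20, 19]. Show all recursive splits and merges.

Merge sort trace:

Split: [3, 15, 20, 19] -> [3, 15] and [20, 19]
  Split: [3, 15] -> [3] and [15]
  Merge: [3] + [15] -> [3, 15]
  Split: [20, 19] -> [20] and [19]
  Merge: [20] + [19] -> [19, 20]
Merge: [3, 15] + [19, 20] -> [3, 15, 19, 20]

Final sorted array: [3, 15, 19, 20]

The merge sort proceeds by recursively splitting the array and merging sorted halves.
After all merges, the sorted array is [3, 15, 19, 20].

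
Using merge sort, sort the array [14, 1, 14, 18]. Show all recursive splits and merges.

Merge sort trace:

Split: [14, 1, 14, 18] -> [14, 1] and [14, 18]
  Split: [14, 1] -> [14] and [1]
  Merge: [14] + [1] -> [1, 14]
  Split: [14, 18] -> [14] and [18]
  Merge: [14] + [18] -> [14, 18]
Merge: [1, 14] + [14, 18] -> [1, 14, 14, 18]

Final sorted array: [1, 14, 14, 18]

The merge sort proceeds by recursively splitting the array and merging sorted halves.
After all merges, the sorted array is [1, 14, 14, 18].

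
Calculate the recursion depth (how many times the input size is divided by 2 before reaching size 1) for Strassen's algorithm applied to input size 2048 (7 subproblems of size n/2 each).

For divide and conquer with division factor 2:

Problem sizes at each level:
Level 0: 2048
Level 1: 1024
Level 2: 512
Level 3: 256
Level 4: 128
Level 5: 64
Level 6: 32
Level 7: 16
Level 8: 8
Level 9: 4
Level 10: 2
Level 11: 1

The root is level 0 and the size-1 base case is level 11 (the tree spans levels 0 through 11, i.e. 12 levels counting the root), so the depth is the number of divisions: log_2(2048) = 11

The recursion tree depth is log_2(2048) = 11. At each level, the problem size is divided by 2, so it takes 11 divisions to reduce to a base case of size 1. The algorithm makes 7 recursive calls at each level.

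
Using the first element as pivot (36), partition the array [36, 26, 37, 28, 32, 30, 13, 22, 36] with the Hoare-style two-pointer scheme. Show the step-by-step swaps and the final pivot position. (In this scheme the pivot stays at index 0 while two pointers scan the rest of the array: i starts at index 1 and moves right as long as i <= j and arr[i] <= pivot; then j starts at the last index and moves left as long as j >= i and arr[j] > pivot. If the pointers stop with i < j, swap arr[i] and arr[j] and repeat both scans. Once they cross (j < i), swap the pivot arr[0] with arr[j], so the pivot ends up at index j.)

Hoare-style two-pointer partition with pivot = 36:

Initial array: [36, 26, 37, 28, 32, 30, 13, 22, 36]

Pointers start at i = 1, j = 8.
i stops at index 2 (arr[2]=37 > 36), j stops at index 8 (arr[8]=36 <= 36): swap arr[2] and arr[8], array becomes [36, 26, 36, 28, 32, 30, 13, 22, 37]
i ends at 8, j ends at 7: the pointers have crossed (j < i), so scanning stops.

Swap pivot arr[0] with arr[7] to place pivot at position 7: [22, 26, 36, 28, 32, 30, 13, 36, 37]
Pivot position: 7

After partitioning with pivot 36, the array becomes [22, 26, 36, 28, 32, 30, 13, 36, 37]. The pivot is placed at index 7. All elements to the left of the pivot are <= 36, and all elements to the right are > 36.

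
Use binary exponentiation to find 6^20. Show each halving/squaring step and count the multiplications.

Computing 6^20 by squaring (build up from 6^1; each line after the first costs one multiplication):

6^1 = 6
6^2 = (6^1)^2 = 6^2 = 36
6^4 = (6^2)^2 = 36^2 = 1296
6^5 = 6 * 6^4 = 6 * 1296 = 7776
6^10 = (6^5)^2 = 7776^2 = 60466176
6^20 = (6^10)^2 = 60466176^2 = 3656158440062976

Result: 3656158440062976
Multiplications needed: 5 (5 lines after 6^1)

6^20 = 3656158440062976. Using exponentiation by squaring, this requires 5 multiplications. The key idea: if the exponent is even, square the half-power; if odd, multiply by the base once.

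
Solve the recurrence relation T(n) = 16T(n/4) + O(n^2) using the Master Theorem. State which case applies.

Master Theorem for T(n) = 16T(n/4) + O(n^2):

a = 16, b = 4, c = 2
log_b(a) = log_4(16) = 2.0000

Case 2: c = 2 = log_4(16) = 2.0000
T(n) = O(n^2 log n) = O(n^2 log n)

For T(n) = 16T(n/4) + O(n^2): log_4(16) = 2.0000. This is Case 2 of the Master Theorem (c = log_b(a), equal work at all levels), giving O(n^2 log n).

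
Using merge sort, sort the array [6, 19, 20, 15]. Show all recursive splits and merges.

Merge sort trace:

Split: [6, 19, 20, 15] -> [6, 19] and [20, 15]
  Split: [6, 19] -> [6] and [19]
  Merge: [6] + [19] -> [6, 19]
  Split: [20, 15] -> [20] and [15]
  Merge: [20] + [15] -> [15, 20]
Merge: [6, 19] + [15, 20] -> [6, 15, 19, 20]

Final sorted array: [6, 15, 19, 20]

The merge sort proceeds by recursively splitting the array and merging sorted halves.
After all merges, the sorted array is [6, 15, 19, 20].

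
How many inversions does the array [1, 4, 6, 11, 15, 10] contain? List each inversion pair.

Finding inversions in [1, 4, 6, 11, 15, 10]:

(3, 5): arr[3]=11 > arr[5]=10
(4, 5): arr[4]=15 > arr[5]=10

Total inversions: 2

The array has 2 inversion(s): (3,5), (4,5). Each pair (i,j) satisfies i < j and arr[i] > arr[j].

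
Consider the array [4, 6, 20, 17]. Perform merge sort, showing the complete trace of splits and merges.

Merge sort trace:

Split: [4, 6, 20, 17] -> [4, 6] and [20, 17]
  Split: [4, 6] -> [4] and [6]
  Merge: [4] + [6] -> [4, 6]
  Split: [20, 17] -> [20] and [17]
  Merge: [20] + [17] -> [17, 20]
Merge: [4, 6] + [17, 20] -> [4, 6, 17, 20]

Final sorted array: [4, 6, 17, 20]

The merge sort proceeds by recursively splitting the array and merging sorted halves.
After all merges, the sorted array is [4, 6, 17, 20].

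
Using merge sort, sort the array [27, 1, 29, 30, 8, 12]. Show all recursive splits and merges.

Merge sort trace:

Split: [27, 1, 29, 30, 8, 12] -> [27, 1, 29] and [30, 8, 12]
  Split: [27, 1, 29] -> [27] and [1, 29]
    Split: [1, 29] -> [1] and [29]
    Merge: [1] + [29] -> [1, 29]
  Merge: [27] + [1, 29] -> [1, 27, 29]
  Split: [30, 8, 12] -> [30] and [8, 12]
    Split: [8, 12] -> [8] and [12]
    Merge: [8] + [12] -> [8, 12]
  Merge: [30] + [8, 12] -> [8, 12, 30]
Merge: [1, 27, 29] + [8, 12, 30] -> [1, 8, 12, 27, 29, 30]

Final sorted array: [1, 8, 12, 27, 29, 30]

The merge sort proceeds by recursively splitting the array and merging sorted halves.
After all merges, the sorted array is [1, 8, 12, 27, 29, 30].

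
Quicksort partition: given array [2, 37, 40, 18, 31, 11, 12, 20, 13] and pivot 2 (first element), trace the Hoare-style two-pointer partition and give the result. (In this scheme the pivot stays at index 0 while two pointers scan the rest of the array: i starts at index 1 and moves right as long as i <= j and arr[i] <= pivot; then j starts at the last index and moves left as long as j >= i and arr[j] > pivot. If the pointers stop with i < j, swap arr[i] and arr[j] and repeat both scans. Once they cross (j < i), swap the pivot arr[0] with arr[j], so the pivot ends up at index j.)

Hoare-style two-pointer partition with pivot = 2:

Initial array: [2, 37, 40, 18, 31, 11, 12, 20, 13]

Pointers start at i = 1, j = 8.
i ends at 1, j ends at 0: the pointers have crossed (j < i), so scanning stops.

j = 0, so swapping arr[0] with arr[j] leaves the pivot at position 0: [2, 37, 40, 18, 31, 11, 12, 20, 13]
Pivot position: 0

After partitioning with pivot 2, the array becomes [2, 37, 40, 18, 31, 11, 12, 20, 13]. The pivot is placed at index 0. All elements to the left of the pivot are <= 2, and all elements to the right are > 2.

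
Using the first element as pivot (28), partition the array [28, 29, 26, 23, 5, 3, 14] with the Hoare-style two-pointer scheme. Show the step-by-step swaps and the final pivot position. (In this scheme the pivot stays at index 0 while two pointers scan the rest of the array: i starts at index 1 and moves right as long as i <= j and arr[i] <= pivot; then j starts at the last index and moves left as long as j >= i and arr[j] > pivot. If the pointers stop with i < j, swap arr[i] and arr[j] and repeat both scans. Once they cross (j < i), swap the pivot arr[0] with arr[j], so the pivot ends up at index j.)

Hoare-style two-pointer partition with pivot = 28:

Initial array: [28, 29, 26, 23, 5, 3, 14]

Pointers start at i = 1, j = 6.
i stops at index 1 (arr[1]=29 > 28), j stops at index 6 (arr[6]=14 <= 28): swap arr[1] and arr[6], array becomes [28, 14, 26, 23, 5, 3, 29]
i ends at 6, j ends at 5: the pointers have crossed (j < i), so scanning stops.

Swap pivot arr[0] with arr[5] to place pivot at position 5: [3, 14, 26, 23, 5, 28, 29]
Pivot position: 5

After partitioning with pivot 28, the array becomes [3, 14, 26, 23, 5, 28, 29]. The pivot is placed at index 5. All elements to the left of the pivot are <= 28, and all elements to the right are > 28.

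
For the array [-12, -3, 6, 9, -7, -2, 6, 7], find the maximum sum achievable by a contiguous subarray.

Using Kadane's algorithm on [-12, -3, 6, 9, -7, -2, 6, 7]:

Scanning through the array:
Position 1 (value -3): max_ending_here = -3, max_so_far = -3
Position 2 (value 6): max_ending_here = 6, max_so_far = 6
Position 3 (value 9): max_ending_here = 15, max_so_far = 15
Position 4 (value -7): max_ending_here = 8, max_so_far = 15
Position 5 (value -2): max_ending_here = 6, max_so_far = 15
Position 6 (value 6): max_ending_here = 12, max_so_far = 15
Position 7 (value 7): max_ending_here = 19, max_so_far = 19

Maximum subarray: [6, 9, -7, -2, 6, 7]
Maximum sum: 19

The maximum subarray is [6, 9, -7, -2, 6, 7] with sum 19. This subarray runs from index 2 to index 7.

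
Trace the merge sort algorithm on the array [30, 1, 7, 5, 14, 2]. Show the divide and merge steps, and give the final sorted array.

Merge sort trace:

Split: [30, 1, 7, 5, 14, 2] -> [30, 1, 7] and [5, 14, 2]
  Split: [30, 1, 7] -> [30] and [1, 7]
    Split: [1, 7] -> [1] and [7]
    Merge: [1] + [7] -> [1, 7]
  Merge: [30] + [1, 7] -> [1, 7, 30]
  Split: [5, 14, 2] -> [5] and [14, 2]
    Split: [14, 2] -> [14] and [2]
    Merge: [14] + [2] -> [2, 14]
  Merge: [5] + [2, 14] -> [2, 5, 14]
Merge: [1, 7, 30] + [2, 5, 14] -> [1, 2, 5, 7, 14, 30]

Final sorted array: [1, 2, 5, 7, 14, 30]

The merge sort proceeds by recursively splitting the array and merging sorted halves.
After all merges, the sorted array is [1, 2, 5, 7, 14, 30].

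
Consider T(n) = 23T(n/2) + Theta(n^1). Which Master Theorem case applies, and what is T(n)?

Master Theorem for T(n) = 23T(n/2) + O(n^1):

a = 23, b = 2, c = 1
log_b(a) = log_2(23) = 4.5236

Case 1: c = 1 < log_2(23) = 4.5236
T(n) = O(n^(log_2 23))

For T(n) = 23T(n/2) + O(n^1): log_2(23) = 4.5236. This is Case 1 of the Master Theorem (c < log_b(a), work dominated by leaves), giving O(n^(log_2 23)).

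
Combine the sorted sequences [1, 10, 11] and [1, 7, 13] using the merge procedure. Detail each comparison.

Merging process:

Compare 1 vs 1: take 1 from left. Merged: [1]
Compare 10 vs 1: take 1 from right. Merged: [1, 1]
Compare 10 vs 7: take 7 from right. Merged: [1, 1, 7]
Compare 10 vs 13: take 10 from left. Merged: [1, 1, 7, 10]
Compare 11 vs 13: take 11 from left. Merged: [1, 1, 7, 10, 11]
Append remaining from right: [13]. Merged: [1, 1, 7, 10, 11, 13]

Final merged array: [1, 1, 7, 10, 11, 13]
Total comparisons: 5

The merged array is [1, 1, 7, 10, 11, 13], requiring 5 comparisons. The merge step runs in O(n) time where n is the total number of elements.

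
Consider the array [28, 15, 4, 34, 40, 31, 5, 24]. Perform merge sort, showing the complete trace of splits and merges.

Merge sort trace:

Split: [28, 15, 4, 34, 40, 31, 5, 24] -> [28, 15, 4, 34] and [40, 31, 5, 24]
  Split: [28, 15, 4, 34] -> [28, 15] and [4, 34]
    Split: [28, 15] -> [28] and [15]
    Merge: [28] + [15] -> [15, 28]
    Split: [4, 34] -> [4] and [34]
    Merge: [4] + [34] -> [4, 34]
  Merge: [15, 28] + [4, 34] -> [4, 15, 28, 34]
  Split: [40, 31, 5, 24] -> [40, 31] and [5, 24]
    Split: [40, 31] -> [40] and [31]
    Merge: [40] + [31] -> [31, 40]
    Split: [5, 24] -> [5] and [24]
    Merge: [5] + [24] -> [5, 24]
  Merge: [31, 40] + [5, 24] -> [5, 24, 31, 40]
Merge: [4, 15, 28, 34] + [5, 24, 31, 40] -> [4, 5, 15, 24, 28, 31, 34, 40]

Final sorted array: [4, 5, 15, 24, 28, 31, 34, 40]

The merge sort proceeds by recursively splitting the array and merging sorted halves.
After all merges, the sorted array is [4, 5, 15, 24, 28, 31, 34, 40].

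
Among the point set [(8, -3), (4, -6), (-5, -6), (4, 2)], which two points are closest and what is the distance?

Computing all pairwise distances among 4 points:

d((8, -3), (4, -6)) = 5.0 <-- minimum
d((8, -3), (-5, -6)) = 13.3417
d((8, -3), (4, 2)) = 6.4031
d((4, -6), (-5, -6)) = 9.0
d((4, -6), (4, 2)) = 8.0
d((-5, -6), (4, 2)) = 12.0416

Closest pair: (8, -3) and (4, -6) with distance 5.0

The closest pair is (8, -3) and (4, -6) with Euclidean distance 5.0. For 4 points, brute-force pairwise comparison is shown above. For large n, the divide-and-conquer algorithm (sort by x, recurse on halves, check the dividing strip) achieves O(n log n).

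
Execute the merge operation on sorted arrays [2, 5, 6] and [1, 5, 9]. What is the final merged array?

Merging process:

Compare 2 vs 1: take 1 from right. Merged: [1]
Compare 2 vs 5: take 2 from left. Merged: [1, 2]
Compare 5 vs 5: take 5 from left. Merged: [1, 2, 5]
Compare 6 vs 5: take 5 from right. Merged: [1, 2, 5, 5]
Compare 6 vs 9: take 6 from left. Merged: [1, 2, 5, 5, 6]
Append remaining from right: [9]. Merged: [1, 2, 5, 5, 6, 9]

Final merged array: [1, 2, 5, 5, 6, 9]
Total comparisons: 5

The merged array is [1, 2, 5, 5, 6, 9], requiring 5 comparisons. The merge step runs in O(n) time where n is the total number of elements.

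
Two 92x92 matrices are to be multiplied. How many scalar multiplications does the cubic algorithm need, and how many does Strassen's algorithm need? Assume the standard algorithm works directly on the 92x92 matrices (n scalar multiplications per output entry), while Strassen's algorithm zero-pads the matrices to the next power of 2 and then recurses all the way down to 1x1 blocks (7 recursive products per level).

Matrix multiplication for 92x92 matrices:

Strassen's algorithm requires power-of-2 dimensions. Pad 92x92 to 128x128 (next power of 2).

Standard algorithm: 92^3 = 778688 multiplications
Strassen's algorithm: 7^(log2(128)) = 7^7 = 823543 multiplications
Difference: 778688 - 823543 = -44855 (Strassen uses MORE here due to padding overhead — for small or just-over-power-of-2 n, padding can outweigh the per-level savings)

Standard: 778688 multiplications (92^3). Strassen: 823543 multiplications (7^7, after padding to 128x128). Strassen reduces 8 recursive multiplications to 7 at each level.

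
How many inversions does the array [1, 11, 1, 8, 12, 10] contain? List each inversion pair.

Finding inversions in [1, 11, 1, 8, 12, 10]:

(1, 2): arr[1]=11 > arr[2]=1
(1, 3): arr[1]=11 > arr[3]=8
(1, 5): arr[1]=11 > arr[5]=10
(4, 5): arr[4]=12 > arr[5]=10

Total inversions: 4

The array has 4 inversion(s): (1,2), (1,3), (1,5), (4,5). Each pair (i,j) satisfies i < j and arr[i] > arr[j].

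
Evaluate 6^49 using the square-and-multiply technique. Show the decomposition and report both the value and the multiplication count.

Computing 6^49 by squaring (build up from 6^1; each line after the first costs one multiplication):

6^1 = 6
6^2 = (6^1)^2 = 6^2 = 36
6^3 = 6 * 6^2 = 6 * 36 = 216
6^6 = (6^3)^2 = 216^2 = 46656
6^12 = (6^6)^2 = 46656^2 = 2176782336
6^24 = (6^12)^2 = 2176782336^2 = 4738381338321616896
6^48 = (6^24)^2 = 4738381338321616896^2 = 22452257707354557240087211123792674816
6^49 = 6 * 6^48 = 6 * 22452257707354557240087211123792674816 = 134713546244127343440523266742756048896

Result: 134713546244127343440523266742756048896
Multiplications needed: 7 (7 lines after 6^1)

6^49 = 134713546244127343440523266742756048896. Using exponentiation by squaring, this requires 7 multiplications. The key idea: if the exponent is even, square the half-power; if odd, multiply by the base once.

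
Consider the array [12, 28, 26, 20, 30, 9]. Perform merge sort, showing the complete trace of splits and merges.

Merge sort trace:

Split: [12, 28, 26, 20, 30, 9] -> [12, 28, 26] and [20, 30, 9]
  Split: [12, 28, 26] -> [12] and [28, 26]
    Split: [28, 26] -> [28] and [26]
    Merge: [28] + [26] -> [26, 28]
  Merge: [12] + [26, 28] -> [12, 26, 28]
  Split: [20, 30, 9] -> [20] and [30, 9]
    Split: [30, 9] -> [30] and [9]
    Merge: [30] + [9] -> [9, 30]
  Merge: [20] + [9, 30] -> [9, 20, 30]
Merge: [12, 26, 28] + [9, 20, 30] -> [9, 12, 20, 26, 28, 30]

Final sorted array: [9, 12, 20, 26, 28, 30]

The merge sort proceeds by recursively splitting the array and merging sorted halves.
After all merges, the sorted array is [9, 12, 20, 26, 28, 30].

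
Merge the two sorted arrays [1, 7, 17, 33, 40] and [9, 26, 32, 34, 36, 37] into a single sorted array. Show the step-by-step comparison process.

Merging process:

Compare 1 vs 9: take 1 from left. Merged: [1]
Compare 7 vs 9: take 7 from left. Merged: [1, 7]
Compare 17 vs 9: take 9 from right. Merged: [1, 7, 9]
Compare 17 vs 26: take 17 from left. Merged: [1, 7, 9, 17]
Compare 33 vs 26: take 26 from right. Merged: [1, 7, 9, 17, 26]
Compare 33 vs 32: take 32 from right. Merged: [1, 7, 9, 17, 26, 32]
Compare 33 vs 34: take 33 from left. Merged: [1, 7, 9, 17, 26, 32, 33]
Compare 40 vs 34: take 34 from right. Merged: [1, 7, 9, 17, 26, 32, 33, 34]
Compare 40 vs 36: take 36 from right. Merged: [1, 7, 9, 17, 26, 32, 33, 34, 36]
Compare 40 vs 37: take 37 from right. Merged: [1, 7, 9, 17, 26, 32, 33, 34, 36, 37]
Append remaining from left: [40]. Merged: [1, 7, 9, 17, 26, 32, 33, 34, 36, 37, 40]

Final merged array: [1, 7, 9, 17, 26, 32, 33, 34, 36, 37, 40]
Total comparisons: 10

The merged array is [1, 7, 9, 17, 26, 32, 33, 34, 36, 37, 40], requiring 10 comparisons. The merge step runs in O(n) time where n is the total number of elements.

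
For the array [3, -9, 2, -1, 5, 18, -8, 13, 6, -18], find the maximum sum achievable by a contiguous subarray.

Using Kadane's algorithm on [3, -9, 2, -1, 5, 18, -8, 13, 6, -18]:

Scanning through the array:
Position 1 (value -9): max_ending_here = -6, max_so_far = 3
Position 2 (value 2): max_ending_here = 2, max_so_far = 3
Position 3 (value -1): max_ending_here = 1, max_so_far = 3
Position 4 (value 5): max_ending_here = 6, max_so_far = 6
Position 5 (value 18): max_ending_here = 24, max_so_far = 24
Position 6 (value -8): max_ending_here = 16, max_so_far = 24
Position 7 (value 13): max_ending_here = 29, max_so_far = 29
Position 8 (value 6): max_ending_here = 35, max_so_far = 35
Position 9 (value -18): max_ending_here = 17, max_so_far = 35

Maximum subarray: [2, -1, 5, 18, -8, 13, 6]
Maximum sum: 35

The maximum subarray is [2, -1, 5, 18, -8, 13, 6] with sum 35. This subarray runs from index 2 to index 8.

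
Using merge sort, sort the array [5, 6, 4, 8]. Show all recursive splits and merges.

Merge sort trace:

Split: [5, 6, 4, 8] -> [5, 6] and [4, 8]
  Split: [5, 6] -> [5] and [6]
  Merge: [5] + [6] -> [5, 6]
  Split: [4, 8] -> [4] and [8]
  Merge: [4] + [8] -> [4, 8]
Merge: [5, 6] + [4, 8] -> [4, 5, 6, 8]

Final sorted array: [4, 5, 6, 8]

The merge sort proceeds by recursively splitting the array and merging sorted halves.
After all merges, the sorted array is [4, 5, 6, 8].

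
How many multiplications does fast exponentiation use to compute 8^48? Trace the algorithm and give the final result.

Computing 8^48 by squaring (build up from 8^1; each line after the first costs one multiplication):

8^1 = 8
8^2 = (8^1)^2 = 8^2 = 64
8^3 = 8 * 8^2 = 8 * 64 = 512
8^6 = (8^3)^2 = 512^2 = 262144
8^12 = (8^6)^2 = 262144^2 = 68719476736
8^24 = (8^12)^2 = 68719476736^2 = 4722366482869645213696
8^48 = (8^24)^2 = 4722366482869645213696^2 = 22300745198530623141535718272648361505980416

Result: 22300745198530623141535718272648361505980416
Multiplications needed: 6 (6 lines after 8^1)

8^48 = 22300745198530623141535718272648361505980416. Using exponentiation by squaring, this requires 6 multiplications. The key idea: if the exponent is even, square the half-power; if odd, multiply by the base once.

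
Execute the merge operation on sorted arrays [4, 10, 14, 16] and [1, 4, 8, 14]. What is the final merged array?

Merging process:

Compare 4 vs 1: take 1 from right. Merged: [1]
Compare 4 vs 4: take 4 from left. Merged: [1, 4]
Compare 10 vs 4: take 4 from right. Merged: [1, 4, 4]
Compare 10 vs 8: take 8 from right. Merged: [1, 4, 4, 8]
Compare 10 vs 14: take 10 from left. Merged: [1, 4, 4, 8, 10]
Compare 14 vs 14: take 14 from left. Merged: [1, 4, 4, 8, 10, 14]
Compare 16 vs 14: take 14 from right. Merged: [1, 4, 4, 8, 10, 14, 14]
Append remaining from left: [16]. Merged: [1, 4, 4, 8, 10, 14, 14, 16]

Final merged array: [1, 4, 4, 8, 10, 14, 14, 16]
Total comparisons: 7

The merged array is [1, 4, 4, 8, 10, 14, 14, 16], requiring 7 comparisons. The merge step runs in O(n) time where n is the total number of elements.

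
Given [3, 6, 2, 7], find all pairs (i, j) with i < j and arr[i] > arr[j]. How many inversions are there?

Finding inversions in [3, 6, 2, 7]:

(0, 2): arr[0]=3 > arr[2]=2
(1, 2): arr[1]=6 > arr[2]=2

Total inversions: 2

The array has 2 inversion(s): (0,2), (1,2). Each pair (i,j) satisfies i < j and arr[i] > arr[j].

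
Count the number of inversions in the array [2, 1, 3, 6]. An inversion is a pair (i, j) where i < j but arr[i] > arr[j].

Finding inversions in [2, 1, 3, 6]:

(0, 1): arr[0]=2 > arr[1]=1

Total inversions: 1

The array has 1 inversion(s): (0,1). Each pair (i,j) satisfies i < j and arr[i] > arr[j].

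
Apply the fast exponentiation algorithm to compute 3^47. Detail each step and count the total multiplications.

Computing 3^47 by squaring (build up from 3^1; each line after the first costs one multiplication):

3^1 = 3
3^2 = (3^1)^2 = 3^2 = 9
3^4 = (3^2)^2 = 9^2 = 81
3^5 = 3 * 3^4 = 3 * 81 = 243
3^10 = (3^5)^2 = 243^2 = 59049
3^11 = 3 * 3^10 = 3 * 59049 = 177147
3^22 = (3^11)^2 = 177147^2 = 31381059609
3^23 = 3 * 3^22 = 3 * 31381059609 = 94143178827
3^46 = (3^23)^2 = 94143178827^2 = 8862938119652501095929
3^47 = 3 * 3^46 = 3 * 8862938119652501095929 = 26588814358957503287787

Result: 26588814358957503287787
Multiplications needed: 9 (9 lines after 3^1)

3^47 = 26588814358957503287787. Using exponentiation by squaring, this requires 9 multiplications. The key idea: if the exponent is even, square the half-power; if odd, multiply by the base once.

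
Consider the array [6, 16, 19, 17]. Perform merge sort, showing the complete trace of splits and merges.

Merge sort trace:

Split: [6, 16, 19, 17] -> [6, 16] and [19, 17]
  Split: [6, 16] -> [6] and [16]
  Merge: [6] + [16] -> [6, 16]
  Split: [19, 17] -> [19] and [17]
  Merge: [19] + [17] -> [17, 19]
Merge: [6, 16] + [17, 19] -> [6, 16, 17, 19]

Final sorted array: [6, 16, 17, 19]

The merge sort proceeds by recursively splitting the array and merging sorted halves.
After all merges, the sorted array is [6, 16, 17, 19].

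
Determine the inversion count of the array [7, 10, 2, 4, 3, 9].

Finding inversions in [7, 10, 2, 4, 3, 9]:

(0, 2): arr[0]=7 > arr[2]=2
(0, 3): arr[0]=7 > arr[3]=4
(0, 4): arr[0]=7 > arr[4]=3
(1, 2): arr[1]=10 > arr[2]=2
(1, 3): arr[1]=10 > arr[3]=4
(1, 4): arr[1]=10 > arr[4]=3
(1, 5): arr[1]=10 > arr[5]=9
(3, 4): arr[3]=4 > arr[4]=3

Total inversions: 8

The array has 8 inversion(s): (0,2), (0,3), (0,4), (1,2), (1,3), (1,4), (1,5), (3,4). Each pair (i,j) satisfies i < j and arr[i] > arr[j].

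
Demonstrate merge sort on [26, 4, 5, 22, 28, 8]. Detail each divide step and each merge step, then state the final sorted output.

Merge sort trace:

Split: [26, 4, 5, 22, 28, 8] -> [26, 4, 5] and [22, 28, 8]
  Split: [26, 4, 5] -> [26] and [4, 5]
    Split: [4, 5] -> [4] and [5]
    Merge: [4] + [5] -> [4, 5]
  Merge: [26] + [4, 5] -> [4, 5, 26]
  Split: [22, 28, 8] -> [22] and [28, 8]
    Split: [28, 8] -> [28] and [8]
    Merge: [28] + [8] -> [8, 28]
  Merge: [22] + [8, 28] -> [8, 22, 28]
Merge: [4, 5, 26] + [8, 22, 28] -> [4, 5, 8, 22, 26, 28]

Final sorted array: [4, 5, 8, 22, 26, 28]

The merge sort proceeds by recursively splitting the array and merging sorted halves.
After all merges, the sorted array is [4, 5, 8, 22, 26, 28].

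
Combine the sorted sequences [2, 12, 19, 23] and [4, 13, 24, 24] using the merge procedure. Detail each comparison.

Merging process:

Compare 2 vs 4: take 2 from left. Merged: [2]
Compare 12 vs 4: take 4 from right. Merged: [2, 4]
Compare 12 vs 13: take 12 from left. Merged: [2, 4, 12]
Compare 19 vs 13: take 13 from right. Merged: [2, 4, 12, 13]
Compare 19 vs 24: take 19 from left. Merged: [2, 4, 12, 13, 19]
Compare 23 vs 24: take 23 from left. Merged: [2, 4, 12, 13, 19, 23]
Append remaining from right: [24, 24]. Merged: [2, 4, 12, 13, 19, 23, 24, 24]

Final merged array: [2, 4, 12, 13, 19, 23, 24, 24]
Total comparisons: 6

The merged array is [2, 4, 12, 13, 19, 23, 24, 24], requiring 6 comparisons. The merge step runs in O(n) time where n is the total number of elements.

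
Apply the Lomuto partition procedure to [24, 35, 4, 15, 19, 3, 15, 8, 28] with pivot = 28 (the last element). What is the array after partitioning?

Lomuto partition with pivot = 28:

Initial array: [24, 35, 4, 15, 19, 3, 15, 8, 28]

arr[0]=24 <= 28: swap with position 0, array becomes [24, 35, 4, 15, 19, 3, 15, 8, 28]
arr[1]=35 > 28: no swap
arr[2]=4 <= 28: swap with position 1, array becomes [24, 4, 35, 15, 19, 3, 15, 8, 28]
arr[3]=15 <= 28: swap with position 2, array becomes [24, 4, 15, 35, 19, 3, 15, 8, 28]
arr[4]=19 <= 28: swap with position 3, array becomes [24, 4, 15, 19, 35, 3, 15, 8, 28]
arr[5]=3 <= 28: swap with position 4, array becomes [24, 4, 15, 19, 3, 35, 15, 8, 28]
arr[6]=15 <= 28: swap with position 5, array becomes [24, 4, 15, 19, 3, 15, 35, 8, 28]
arr[7]=8 <= 28: swap with position 6, array becomes [24, 4, 15, 19, 3, 15, 8, 35, 28]

Place pivot at position 7: [24, 4, 15, 19, 3, 15, 8, 28, 35]
Pivot position: 7

After partitioning with pivot 28, the array becomes [24, 4, 15, 19, 3, 15, 8, 28, 35]. The pivot is placed at index 7. All elements to the left of the pivot are <= 28, and all elements to the right are > 28.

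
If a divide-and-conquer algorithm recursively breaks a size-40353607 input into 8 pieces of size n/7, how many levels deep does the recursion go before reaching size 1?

For divide and conquer with division factor 7:

Problem sizes at each level:
Level 0: 40353607
Level 1: 5764801
Level 2: 823543
Level 3: 117649
Level 4: 16807
Level 5: 2401
Level 6: 343
Level 7: 49
Level 8: 7
Level 9: 1

The root is level 0 and the size-1 base case is level 9 (the tree spans levels 0 through 9, i.e. 10 levels counting the root), so the depth is the number of divisions: log_7(40353607) = 9

The recursion tree depth is log_7(40353607) = 9. At each level, the problem size is divided by 7, so it takes 9 divisions to reduce to a base case of size 1. The algorithm makes 8 recursive calls at each level.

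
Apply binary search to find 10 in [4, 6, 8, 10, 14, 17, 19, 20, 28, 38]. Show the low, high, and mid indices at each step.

Binary search for 10 in [4, 6, 8, 10, 14, 17, 19, 20, 28, 38]:

lo=0, hi=9, mid=4, arr[mid]=14 -> 14 > 10, search left half
lo=0, hi=3, mid=1, arr[mid]=6 -> 6 < 10, search right half
lo=2, hi=3, mid=2, arr[mid]=8 -> 8 < 10, search right half
lo=3, hi=3, mid=3, arr[mid]=10 -> Found target at index 3!

Binary search finds 10 at index 3 after 4 comparisons. The search repeatedly halves the search space by comparing with the middle element.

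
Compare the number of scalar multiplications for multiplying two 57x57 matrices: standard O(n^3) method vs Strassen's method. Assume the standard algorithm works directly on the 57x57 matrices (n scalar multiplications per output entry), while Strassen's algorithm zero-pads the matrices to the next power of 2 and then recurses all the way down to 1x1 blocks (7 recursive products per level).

Matrix multiplication for 57x57 matrices:

Strassen's algorithm requires power-of-2 dimensions. Pad 57x57 to 64x64 (next power of 2).

Standard algorithm: 57^3 = 185193 multiplications
Strassen's algorithm: 7^(log2(64)) = 7^6 = 117649 multiplications
Savings: 185193 - 117649 = 67544 multiplications

Standard: 185193 multiplications (57^3). Strassen: 117649 multiplications (7^6, after padding to 64x64). Strassen reduces 8 recursive multiplications to 7 at each level.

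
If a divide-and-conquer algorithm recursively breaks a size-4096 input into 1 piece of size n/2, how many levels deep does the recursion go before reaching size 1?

For divide and conquer with division factor 2:

Problem sizes at each level:
Level 0: 4096
Level 1: 2048
Level 2: 1024
Level 3: 512
Level 4: 256
Level 5: 128
Level 6: 64
Level 7: 32
Level 8: 16
Level 9: 8
Level 10: 4
Level 11: 2
Level 12: 1

The root is level 0 and the size-1 base case is level 12 (the tree spans levels 0 through 12, i.e. 13 levels counting the root), so the depth is the number of divisions: log_2(4096) = 12

The recursion tree depth is log_2(4096) = 12. At each level, the problem size is divided by 2, so it takes 12 divisions to reduce to a base case of size 1. The algorithm makes 1 recursive call at each level.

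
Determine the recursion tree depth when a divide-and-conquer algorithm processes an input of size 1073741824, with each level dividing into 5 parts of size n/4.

For divide and conquer with division factor 4:

Problem sizes at each level:
Level 0: 1073741824
Level 1: 268435456
Level 2: 67108864
Level 3: 16777216
Level 4: 4194304
Level 5: 1048576
Level 6: 262144
Level 7: 65536
Level 8: 16384
Level 9: 4096
Level 10: 1024
Level 11: 256
Level 12: 64
Level 13: 16
Level 14: 4
Level 15: 1

The root is level 0 and the size-1 base case is level 15 (the tree spans levels 0 through 15, i.e. 16 levels counting the root), so the depth is the number of divisions: log_4(1073741824) = 15

The recursion tree depth is log_4(1073741824) = 15. At each level, the problem size is divided by 4, so it takes 15 divisions to reduce to a base case of size 1. The algorithm makes 5 recursive calls at each level.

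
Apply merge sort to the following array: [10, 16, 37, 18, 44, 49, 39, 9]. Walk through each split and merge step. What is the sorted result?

Merge sort trace:

Split: [10, 16, 37, 18, 44, 49, 39, 9] -> [10, 16, 37, 18] and [44, 49, 39, 9]
  Split: [10, 16, 37, 18] -> [10, 16] and [37, 18]
    Split: [10, 16] -> [10] and [16]
    Merge: [10] + [16] -> [10, 16]
    Split: [37, 18] -> [37] and [18]
    Merge: [37] + [18] -> [18, 37]
  Merge: [10, 16] + [18, 37] -> [10, 16, 18, 37]
  Split: [44, 49, 39, 9] -> [44, 49] and [39, 9]
    Split: [44, 49] -> [44] and [49]
    Merge: [44] + [49] -> [44, 49]
    Split: [39, 9] -> [39] and [9]
    Merge: [39] + [9] -> [9, 39]
  Merge: [44, 49] + [9, 39] -> [9, 39, 44, 49]
Merge: [10, 16, 18, 37] + [9, 39, 44, 49] -> [9, 10, 16, 18, 37, 39, 44, 49]

Final sorted array: [9, 10, 16, 18, 37, 39, 44, 49]

The merge sort proceeds by recursively splitting the array and merging sorted halves.
After all merges, the sorted array is [9, 10, 16, 18, 37, 39, 44, 49].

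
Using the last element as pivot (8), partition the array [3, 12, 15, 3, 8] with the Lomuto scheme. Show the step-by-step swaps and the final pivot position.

Lomuto partition with pivot = 8:

Initial array: [3, 12, 15, 3, 8]

arr[0]=3 <= 8: swap with position 0, array becomes [3, 12, 15, 3, 8]
arr[1]=12 > 8: no swap
arr[2]=15 > 8: no swap
arr[3]=3 <= 8: swap with position 1, array becomes [3, 3, 15, 12, 8]

Place pivot at position 2: [3, 3, 8, 12, 15]
Pivot position: 2

After partitioning with pivot 8, the array becomes [3, 3, 8, 12, 15]. The pivot is placed at index 2. All elements to the left of the pivot are <= 8, and all elements to the right are > 8.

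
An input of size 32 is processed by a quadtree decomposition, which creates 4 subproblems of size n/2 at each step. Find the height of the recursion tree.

For divide and conquer with division factor 2:

Problem sizes at each level:
Level 0: 32
Level 1: 16
Level 2: 8
Level 3: 4
Level 4: 2
Level 5: 1

The root is level 0 and the size-1 base case is level 5 (the tree spans levels 0 through 5, i.e. 6 levels counting the root), so the depth is the number of divisions: log_2(32) = 5

The recursion tree depth is log_2(32) = 5. At each level, the problem size is divided by 2, so it takes 5 divisions to reduce to a base case of size 1. The algorithm makes 4 recursive calls at each level.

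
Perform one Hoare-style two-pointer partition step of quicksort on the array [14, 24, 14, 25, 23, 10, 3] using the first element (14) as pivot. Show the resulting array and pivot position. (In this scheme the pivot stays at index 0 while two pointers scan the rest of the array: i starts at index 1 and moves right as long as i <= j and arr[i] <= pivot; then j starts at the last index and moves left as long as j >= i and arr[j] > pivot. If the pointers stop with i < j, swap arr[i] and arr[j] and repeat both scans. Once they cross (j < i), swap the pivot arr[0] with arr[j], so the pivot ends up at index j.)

Hoare-style two-pointer partition with pivot = 14:

Initial array: [14, 24, 14, 25, 23, 10, 3]

Pointers start at i = 1, j = 6.
i stops at index 1 (arr[1]=24 > 14), j stops at index 6 (arr[6]=3 <= 14): swap arr[1] and arr[6], array becomes [14, 3, 14, 25, 23, 10, 24]
i stops at index 3 (arr[3]=25 > 14), j stops at index 5 (arr[5]=10 <= 14): swap arr[3] and arr[5], array becomes [14, 3, 14, 10, 23, 25, 24]
i ends at 4, j ends at 3: the pointers have crossed (j < i), so scanning stops.

Swap pivot arr[0] with arr[3] to place pivot at position 3: [10, 3, 14, 14, 23, 25, 24]
Pivot position: 3

After partitioning with pivot 14, the array becomes [10, 3, 14, 14, 23, 25, 24]. The pivot is placed at index 3. All elements to the left of the pivot are <= 14, and all elements to the right are > 14.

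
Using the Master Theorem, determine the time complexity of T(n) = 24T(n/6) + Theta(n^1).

Master Theorem for T(n) = 24T(n/6) + O(n^1):

a = 24, b = 6, c = 1
log_b(a) = log_6(24) = 1.7737

Case 1: c = 1 < log_6(24) = 1.7737
T(n) = O(n^(log_6 24))

For T(n) = 24T(n/6) + O(n^1): log_6(24) = 1.7737. This is Case 1 of the Master Theorem (c < log_b(a), work dominated by leaves), giving O(n^(log_6 24)).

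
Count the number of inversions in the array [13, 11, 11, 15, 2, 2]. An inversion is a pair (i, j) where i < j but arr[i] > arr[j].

Finding inversions in [13, 11, 11, 15, 2, 2]:

(0, 1): arr[0]=13 > arr[1]=11
(0, 2): arr[0]=13 > arr[2]=11
(0, 4): arr[0]=13 > arr[4]=2
(0, 5): arr[0]=13 > arr[5]=2
(1, 4): arr[1]=11 > arr[4]=2
(1, 5): arr[1]=11 > arr[5]=2
(2, 4): arr[2]=11 > arr[4]=2
(2, 5): arr[2]=11 > arr[5]=2
(3, 4): arr[3]=15 > arr[4]=2
(3, 5): arr[3]=15 > arr[5]=2

Total inversions: 10

The array has 10 inversion(s): (0,1), (0,2), (0,4), (0,5), (1,4), (1,5), (2,4), (2,5), (3,4), (3,5). Each pair (i,j) satisfies i < j and arr[i] > arr[j].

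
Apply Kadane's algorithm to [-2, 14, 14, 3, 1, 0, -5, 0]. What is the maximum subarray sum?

Using Kadane's algorithm on [-2, 14, 14, 3, 1, 0, -5, 0]:

Scanning through the array:
Position 1 (value 14): max_ending_here = 14, max_so_far = 14
Position 2 (value 14): max_ending_here = 28, max_so_far = 28
Position 3 (value 3): max_ending_here = 31, max_so_far = 31
Position 4 (value 1): max_ending_here = 32, max_so_far = 32
Position 5 (value 0): max_ending_here = 32, max_so_far = 32
Position 6 (value -5): max_ending_here = 27, max_so_far = 32
Position 7 (value 0): max_ending_here = 27, max_so_far = 32

Maximum subarray: [14, 14, 3, 1]
Maximum sum: 32

The maximum subarray is [14, 14, 3, 1] with sum 32. This subarray runs from index 1 to index 4.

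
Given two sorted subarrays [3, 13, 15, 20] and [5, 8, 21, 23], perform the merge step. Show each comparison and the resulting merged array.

Merging process:

Compare 3 vs 5: take 3 from left. Merged: [3]
Compare 13 vs 5: take 5 from right. Merged: [3, 5]
Compare 13 vs 8: take 8 from right. Merged: [3, 5, 8]
Compare 13 vs 21: take 13 from left. Merged: [3, 5, 8, 13]
Compare 15 vs 21: take 15 from left. Merged: [3, 5, 8, 13, 15]
Compare 20 vs 21: take 20 from left. Merged: [3, 5, 8, 13, 15, 20]
Append remaining from right: [21, 23]. Merged: [3, 5, 8, 13, 15, 20, 21, 23]

Final merged array: [3, 5, 8, 13, 15, 20, 21, 23]
Total comparisons: 6

The merged array is [3, 5, 8, 13, 15, 20, 21, 23], requiring 6 comparisons. The merge step runs in O(n) time where n is the total number of elements.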